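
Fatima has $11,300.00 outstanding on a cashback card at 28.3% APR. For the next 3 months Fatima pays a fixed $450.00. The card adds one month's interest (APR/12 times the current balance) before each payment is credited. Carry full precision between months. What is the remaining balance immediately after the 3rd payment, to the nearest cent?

$10,736.39

Monthly rate r = 28.3%/12 = 2.35833% = 0.0235833.
Each month: B ← B·(1+r) − $450.00.
Month 1: interest $266.49; balance after payment $11,116.49.
Month 2: interest $262.16; balance after payment $10,928.66.
Month 3: interest $257.73; balance after payment $10,736.39.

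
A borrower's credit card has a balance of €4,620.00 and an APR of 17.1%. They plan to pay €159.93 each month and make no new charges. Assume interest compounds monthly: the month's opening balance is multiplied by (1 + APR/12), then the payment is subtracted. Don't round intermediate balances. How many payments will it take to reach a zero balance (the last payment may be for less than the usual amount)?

Monthly rate r = 17.1%/12 = 1.425% = 0.01425.
Recurrence: B ← B·(1+r) − €159.93.
Month 1: interest €65.84; balance after payment €4,525.90.
Month 2: interest €64.49; balance after payment €4,430.47.
Closed form: n = −ln(1 − rB₀/P)/ln(1+r) = −ln(0.58835)/ln(1.01425) ≈ 37.488, so the balance reaches zero during payment 38.

38 payments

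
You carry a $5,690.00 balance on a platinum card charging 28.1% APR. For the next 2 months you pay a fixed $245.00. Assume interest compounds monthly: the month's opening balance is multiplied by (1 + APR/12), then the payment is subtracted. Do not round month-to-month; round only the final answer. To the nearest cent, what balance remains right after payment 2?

$5,463.86

Monthly rate r = 28.1%/12 = 2.34167% = 0.0234167.
Each month: B ← B·(1+r) − $245.00.
Month 1: interest $133.24; balance after payment $5,578.24.
Month 2: interest $130.62; balance after payment $5,463.86.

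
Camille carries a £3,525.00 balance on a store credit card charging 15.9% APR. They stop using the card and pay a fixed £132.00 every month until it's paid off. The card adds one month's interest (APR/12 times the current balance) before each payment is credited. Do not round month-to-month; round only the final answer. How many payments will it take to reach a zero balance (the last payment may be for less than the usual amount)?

Monthly rate r = 15.9%/12 = 1.325% = 0.01325.
Recurrence: B ← B·(1+r) − £132.00.
Month 1: interest £46.71; balance after payment £3,439.71.
Month 2: interest £45.58; balance after payment £3,353.28.
Closed form: n = −ln(1 − rB₀/P)/ln(1+r) = −ln(0.64616)/ln(1.01325) ≈ 33.176, so the balance reaches zero during payment 34.

34 months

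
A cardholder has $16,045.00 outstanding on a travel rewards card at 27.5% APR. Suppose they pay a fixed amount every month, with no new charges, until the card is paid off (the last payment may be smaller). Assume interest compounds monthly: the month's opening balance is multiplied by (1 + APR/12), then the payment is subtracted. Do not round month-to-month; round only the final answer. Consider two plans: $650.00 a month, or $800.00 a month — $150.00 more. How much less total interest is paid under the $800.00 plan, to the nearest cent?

Monthly rate r = 27.5%/12 = 2.29167% = 0.0229167.
At $650.00/mo: n = ⌈−ln(1 − rB₀/P)/ln(1+r)⌉ = 37 payments (last $526.29); total interest = total paid − $16,045.00 = $7,881.29.
At $800.00/mo: 28 payments (last $132.61); total interest $5,687.61.
Interest saved = $7,881.29 − $5,687.61 = $2,193.68.

$2,193.68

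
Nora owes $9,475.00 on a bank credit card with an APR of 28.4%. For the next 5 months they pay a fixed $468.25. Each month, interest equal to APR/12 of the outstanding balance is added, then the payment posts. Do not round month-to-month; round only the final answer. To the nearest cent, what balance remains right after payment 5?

$8,195.83

Monthly rate r = 28.4%/12 = 2.36667% = 0.0236667.
Each month: B ← B·(1+r) − $468.25.
Month 1: interest $224.24; balance after payment $9,230.99.
Month 2: interest $218.47; balance after payment $8,981.21.
Month 3: interest $212.56; balance after payment $8,725.51.
Month 4: interest $206.50; balance after payment $8,463.77.
Month 5: interest $200.31; balance after payment $8,195.83.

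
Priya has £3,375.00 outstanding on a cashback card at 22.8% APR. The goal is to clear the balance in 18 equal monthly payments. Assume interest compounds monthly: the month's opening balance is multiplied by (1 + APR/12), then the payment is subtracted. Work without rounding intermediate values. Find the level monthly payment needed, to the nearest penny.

£223.15

Monthly rate r = 22.8%/12 = 1.9% = 0.019.
Level-payment amortization: P = B₀·r / (1 − (1+r)^(−n)) = 3375.00·0.019 / (1 − 1.019^(−18)).
Denominator 1 − (1+r)^(−18) = 0.287369037.
P = 64.125 / 0.287369037 ≈ 223.15.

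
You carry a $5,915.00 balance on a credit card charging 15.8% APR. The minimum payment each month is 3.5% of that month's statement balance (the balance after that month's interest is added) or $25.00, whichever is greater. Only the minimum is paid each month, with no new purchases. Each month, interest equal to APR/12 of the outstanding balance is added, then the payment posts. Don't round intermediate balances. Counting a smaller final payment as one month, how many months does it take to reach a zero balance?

130 months

Monthly rate r = 15.8%/12 = 1.31667% = 0.0131667.
While 3.5% of the post-interest balance exceeds $25.00, each month B ← (B·(1+r))·(1 − 0.035), i.e. B shrinks by the factor (1+r)·0.965 = 0.97771.
This holds for months 1–95. Entering month 96 the balance is $694.60; 3.5% of the post-interest balance is now below $25.00, so the flat $25.00 minimum applies from here.
From month 96 a fixed $25.00 at rate r clears $694.60 in 35 more payments. Total: 95 + 35 = 130 months.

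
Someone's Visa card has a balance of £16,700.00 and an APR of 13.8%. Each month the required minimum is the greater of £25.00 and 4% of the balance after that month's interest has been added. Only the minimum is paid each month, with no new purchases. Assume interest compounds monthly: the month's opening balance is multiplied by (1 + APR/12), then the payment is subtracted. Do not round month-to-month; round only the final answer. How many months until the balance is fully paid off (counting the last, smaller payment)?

Monthly rate r = 13.8%/12 = 1.15% = 0.0115.
While 4% of the post-interest balance exceeds £25.00, each month B ← (B·(1+r))·(1 − 0.04), i.e. B shrinks by the factor (1+r)·0.96 = 0.97104.
This holds for months 1–113. Entering month 114 the balance is £603.27; 4% of the post-interest balance is now below £25.00, so the flat £25.00 minimum applies from here.
From month 114 a fixed £25.00 at rate r clears £603.27 in 29 more payments. Total: 113 + 29 = 142 months.

142 months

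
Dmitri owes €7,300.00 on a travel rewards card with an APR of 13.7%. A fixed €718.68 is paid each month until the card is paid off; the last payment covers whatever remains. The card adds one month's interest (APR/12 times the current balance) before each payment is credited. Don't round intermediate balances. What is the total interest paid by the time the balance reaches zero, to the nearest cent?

Monthly rate r = 13.7%/12 = 1.14167% = 0.0114167.
Payoff takes n = ⌈−ln(1 − rB₀/P)/ln(1+r)⌉ = ⌈10.858⌉ = 11 payments; the last is €617.04.
Total paid = 10·€718.68 + €617.04 = €7,803.84.
Total interest = total paid − principal = €7,803.84 − €7,300.00 = €503.84.

€503.84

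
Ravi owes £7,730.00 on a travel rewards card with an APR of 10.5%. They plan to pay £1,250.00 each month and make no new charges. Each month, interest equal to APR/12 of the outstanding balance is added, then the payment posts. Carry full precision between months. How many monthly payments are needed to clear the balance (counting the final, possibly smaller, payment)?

Monthly rate r = 10.5%/12 = 0.875% = 0.00875.
Recurrence: B ← B·(1+r) − £1,250.00.
Month 1: interest £67.64; balance after payment £6,547.64.
Month 2: interest £57.29; balance after payment £5,354.93.
Closed form: n = −ln(1 − rB₀/P)/ln(1+r) = −ln(0.94589)/ln(1.00875) ≈ 6.385, so the balance reaches zero during payment 7.

7 payments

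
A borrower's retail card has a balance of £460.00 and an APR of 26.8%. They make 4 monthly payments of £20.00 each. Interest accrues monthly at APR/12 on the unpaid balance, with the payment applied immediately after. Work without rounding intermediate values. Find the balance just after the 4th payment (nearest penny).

Monthly rate r = 26.8%/12 = 2.23333% = 0.0223333.
Each month: B ← B·(1+r) − £20.00.
Month 1: interest £10.27; balance after payment £450.27.
Month 2: interest £10.06; balance after payment £440.33.
Month 3: interest £9.83; balance after payment £430.16.
Month 4: interest £9.61; balance after payment £419.77.

£419.77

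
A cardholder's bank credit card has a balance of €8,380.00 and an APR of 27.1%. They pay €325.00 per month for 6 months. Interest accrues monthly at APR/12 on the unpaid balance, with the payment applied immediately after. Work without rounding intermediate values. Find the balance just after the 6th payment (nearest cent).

Monthly rate r = 27.1%/12 = 2.25833% = 0.0225833.
Each month: B ← B·(1+r) − €325.00.
Month 1: interest €189.25; balance after payment €8,244.25.
Month 2: interest €186.18; balance after payment €8,105.43.
Month 3: interest €183.05; balance after payment €7,963.48.
Month 4: interest €179.84; balance after payment €7,818.32.
Month 5: interest €176.56; balance after payment €7,669.88.
Month 6: interest €173.21; balance after payment €7,518.10.

€7,518.10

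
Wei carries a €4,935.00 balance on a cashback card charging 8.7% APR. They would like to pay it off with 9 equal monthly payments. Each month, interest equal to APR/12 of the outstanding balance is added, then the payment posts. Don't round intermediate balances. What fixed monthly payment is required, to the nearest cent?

€568.40

Monthly rate r = 8.7%/12 = 0.725% = 0.00725.
Level-payment amortization: P = B₀·r / (1 − (1+r)^(−n)) = 4935.00·0.00725 / (1 − 1.00725^(−9)).
Denominator 1 − (1+r)^(−9) = 0.0629462231.
P = 35.7787 / 0.0629462231 ≈ 568.40.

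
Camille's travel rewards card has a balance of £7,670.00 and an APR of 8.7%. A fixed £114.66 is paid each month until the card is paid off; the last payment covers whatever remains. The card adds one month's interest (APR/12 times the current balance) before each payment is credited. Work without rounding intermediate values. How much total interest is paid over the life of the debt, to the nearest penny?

Monthly rate r = 8.7%/12 = 0.725% = 0.00725.
Payoff takes n = ⌈−ln(1 − rB₀/P)/ln(1+r)⌉ = ⌈91.855⌉ = 92 payments; the last is £98.05.
Total paid = 91·£114.66 + £98.05 = £10,532.11.
Total interest = total paid − principal = £10,532.11 − £7,670.00 = £2,862.11.

£2,862.11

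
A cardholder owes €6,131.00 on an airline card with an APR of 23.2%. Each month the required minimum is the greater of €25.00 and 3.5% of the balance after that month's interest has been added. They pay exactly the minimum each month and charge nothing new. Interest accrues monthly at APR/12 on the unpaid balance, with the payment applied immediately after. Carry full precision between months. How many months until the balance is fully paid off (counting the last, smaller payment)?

Monthly rate r = 23.2%/12 = 1.93333% = 0.0193333.
While 3.5% of the post-interest balance exceeds €25.00, each month B ← (B·(1+r))·(1 − 0.035), i.e. B shrinks by the factor (1+r)·0.965 = 0.98366.
This holds for months 1–132. Entering month 133 the balance is €696.43; 3.5% of the post-interest balance is now below €25.00, so the flat €25.00 minimum applies from here.
From month 133 a fixed €25.00 at rate r clears €696.43 in 41 more payments. Total: 132 + 41 = 173 months.

173 months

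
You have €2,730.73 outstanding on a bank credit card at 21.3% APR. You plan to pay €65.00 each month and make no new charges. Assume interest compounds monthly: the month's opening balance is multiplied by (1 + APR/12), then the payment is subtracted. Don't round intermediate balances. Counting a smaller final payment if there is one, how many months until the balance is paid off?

78 payments

Monthly rate r = 21.3%/12 = 1.775% = 0.01775.
Recurrence: B ← B·(1+r) − €65.00.
Month 1: interest €48.47; balance after payment €2,714.20.
Month 2: interest €48.18; balance after payment €2,697.38.
Closed form: n = −ln(1 − rB₀/P)/ln(1+r) = −ln(0.2543)/ln(1.01775) ≈ 77.823, so the balance reaches zero during payment 78.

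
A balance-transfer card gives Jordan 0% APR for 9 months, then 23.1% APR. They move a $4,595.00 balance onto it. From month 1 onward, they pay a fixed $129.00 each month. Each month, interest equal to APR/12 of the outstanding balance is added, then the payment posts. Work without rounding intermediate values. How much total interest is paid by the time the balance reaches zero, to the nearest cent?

Promo months 1–9 at r₀ = 0%/12 = 0; months 10+ at r₁ = 23.1%/12 = 0.01925.
After month 9 (no interest yet): B = $4,595.00 − 9·$129.00 = $3,434.00.
Then at r₁ with $129.00/mo: n₂ = −ln(1 − r₁·B/P)/ln(1+r₁) ≈ 37.67 → 38 more payments.
Total paid = 46·$129.00 + $87.25 = $6,021.25; interest = $6,021.25 − $4,595.00 = $1,426.25.

$1,426.25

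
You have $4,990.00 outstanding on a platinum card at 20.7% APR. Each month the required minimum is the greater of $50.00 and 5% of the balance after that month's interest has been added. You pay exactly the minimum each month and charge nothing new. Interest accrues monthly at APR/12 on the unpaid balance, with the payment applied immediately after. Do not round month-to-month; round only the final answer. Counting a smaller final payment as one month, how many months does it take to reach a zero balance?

Monthly rate r = 20.7%/12 = 1.725% = 0.01725.
While 5% of the post-interest balance exceeds $50.00, each month B ← (B·(1+r))·(1 − 0.05), i.e. B shrinks by the factor (1+r)·0.95 = 0.96639.
This holds for months 1–48. Entering month 49 the balance is $966.86; 5% of the post-interest balance is now below $50.00, so the flat $50.00 minimum applies from here.
From month 49 a fixed $50.00 at rate r clears $966.86 in 24 more payments. Total: 48 + 24 = 72 months.

72 months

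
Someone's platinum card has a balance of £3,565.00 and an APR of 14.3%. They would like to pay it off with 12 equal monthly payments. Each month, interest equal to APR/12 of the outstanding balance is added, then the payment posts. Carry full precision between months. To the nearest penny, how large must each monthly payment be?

Monthly rate r = 14.3%/12 = 1.19167% = 0.0119167.
Level-payment amortization: P = B₀·r / (1 − (1+r)^(−n)) = 3565.00·0.0119167 / (1 − 1.01192^(−12)).
Denominator 1 − (1+r)^(−12) = 0.132512926.
P = 42.4829 / 0.132512926 ≈ 320.59.

£320.59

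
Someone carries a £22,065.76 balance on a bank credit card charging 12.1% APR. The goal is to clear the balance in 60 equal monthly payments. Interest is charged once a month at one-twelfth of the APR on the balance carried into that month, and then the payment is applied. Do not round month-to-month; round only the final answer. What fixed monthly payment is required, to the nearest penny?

Monthly rate r = 12.1%/12 = 1.00833% = 0.0100833.
Level-payment amortization: P = B₀·r / (1 − (1+r)^(−n)) = 22065.76·0.0100833 / (1 − 1.01008^(−60)).
Denominator 1 − (1+r)^(−60) = 0.452268536.
P = 222.496 / 0.452268536 ≈ 491.96.

£491.96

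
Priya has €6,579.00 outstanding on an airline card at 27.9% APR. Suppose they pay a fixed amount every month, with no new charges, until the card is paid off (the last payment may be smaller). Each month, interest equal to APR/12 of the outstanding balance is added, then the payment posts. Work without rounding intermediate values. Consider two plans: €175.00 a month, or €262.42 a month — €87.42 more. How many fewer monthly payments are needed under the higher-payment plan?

52 fewer payments

Monthly rate r = 27.9%/12 = 2.325% = 0.02325.
At €175.00/mo: n = ⌈−ln(1 − rB₀/P)/ln(1+r)⌉ = 91 payments (last €26.61); total interest = total paid − €6,579.00 = €9,197.61.
At €262.42/mo: 39 payments (last €11.74); total interest €3,404.70.
Payments saved = 91 − 39 = 52.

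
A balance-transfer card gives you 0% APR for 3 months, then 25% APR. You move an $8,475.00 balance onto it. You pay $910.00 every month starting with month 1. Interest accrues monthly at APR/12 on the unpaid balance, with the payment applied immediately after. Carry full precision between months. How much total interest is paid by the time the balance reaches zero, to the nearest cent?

Promo months 1–3 at r₀ = 0%/12 = 0; months 4+ at r₁ = 25%/12 = 0.0208333.
After month 3 (no interest yet): B = $8,475.00 − 3·$910.00 = $5,745.00.
Then at r₁ with $910.00/mo: n₂ = −ln(1 − r₁·B/P)/ln(1+r₁) ≈ 6.84 → 7 more payments.
Total paid = 9·$910.00 + $764.79 = $8,954.79; interest = $8,954.79 − $8,475.00 = $479.79.

$479.79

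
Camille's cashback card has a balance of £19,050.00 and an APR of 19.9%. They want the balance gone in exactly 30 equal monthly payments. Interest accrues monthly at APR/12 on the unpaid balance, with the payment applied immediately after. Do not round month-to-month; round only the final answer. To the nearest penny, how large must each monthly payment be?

£811.14

Monthly rate r = 19.9%/12 = 1.65833% = 0.0165833.
Level-payment amortization: P = B₀·r / (1 − (1+r)^(−n)) = 19050.00·0.0165833 / (1 − 1.01658^(−30)).
Denominator 1 − (1+r)^(−30) = 0.389465174.
P = 315.912 / 0.389465174 ≈ 811.14.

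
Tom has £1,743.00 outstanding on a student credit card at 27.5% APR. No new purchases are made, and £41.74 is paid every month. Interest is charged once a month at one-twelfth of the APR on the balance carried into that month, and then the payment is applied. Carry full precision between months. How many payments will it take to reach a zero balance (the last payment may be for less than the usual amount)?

Monthly rate r = 27.5%/12 = 2.29167% = 0.0229167.
Recurrence: B ← B·(1+r) − £41.74.
Month 1: interest £39.94; balance after payment £1,741.20.
Month 2: interest £39.90; balance after payment £1,739.37.
Closed form: n = −ln(1 − rB₀/P)/ln(1+r) = −ln(0.043034)/ln(1.02292) ≈ 138.836, so the balance reaches zero during payment 139.

139 months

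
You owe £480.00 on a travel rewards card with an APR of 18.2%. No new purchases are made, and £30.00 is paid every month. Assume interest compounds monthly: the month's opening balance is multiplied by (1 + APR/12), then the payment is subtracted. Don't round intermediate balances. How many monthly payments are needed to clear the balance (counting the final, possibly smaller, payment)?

19 months

Monthly rate r = 18.2%/12 = 1.51667% = 0.0151667.
Recurrence: B ← B·(1+r) − £30.00.
Month 1: interest £7.28; balance after payment £457.28.
Month 2: interest £6.94; balance after payment £434.22.
Closed form: n = −ln(1 − rB₀/P)/ln(1+r) = −ln(0.75733)/ln(1.01517) ≈ 18.465, so the balance reaches zero during payment 19.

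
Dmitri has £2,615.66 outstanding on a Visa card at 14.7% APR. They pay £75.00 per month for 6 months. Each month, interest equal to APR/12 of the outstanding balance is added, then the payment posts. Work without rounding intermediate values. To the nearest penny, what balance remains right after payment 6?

£2,349.89

Monthly rate r = 14.7%/12 = 1.225% = 0.01225.
Each month: B ← B·(1+r) − £75.00.
Month 1: interest £32.04; balance after payment £2,572.70.
Month 2: interest £31.52; balance after payment £2,529.22.
Month 3: interest £30.98; balance after payment £2,485.20.
Month 4: interest £30.44; balance after payment £2,440.64.
Month 5: interest £29.90; balance after payment £2,395.54.
Month 6: interest £29.35; balance after payment £2,349.89.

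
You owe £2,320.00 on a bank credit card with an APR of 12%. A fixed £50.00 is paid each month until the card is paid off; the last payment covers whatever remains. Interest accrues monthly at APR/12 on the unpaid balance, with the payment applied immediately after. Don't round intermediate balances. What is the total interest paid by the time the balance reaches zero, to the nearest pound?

£814

Monthly rate r = 12%/12 = 1% = 0.01.
Payoff takes n = ⌈−ln(1 − rB₀/P)/ln(1+r)⌉ = ⌈62.673⌉ = 63 payments; the last is £33.72.
Total paid = 62·£50.00 + £33.72 = £3,133.72.
Total interest = total paid − principal = £3,133.72 − £2,320.00 = £813.72.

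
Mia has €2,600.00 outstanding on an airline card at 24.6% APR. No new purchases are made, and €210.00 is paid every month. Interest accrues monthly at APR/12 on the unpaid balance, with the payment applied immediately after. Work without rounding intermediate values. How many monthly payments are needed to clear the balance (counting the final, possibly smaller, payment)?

15 payments

Monthly rate r = 24.6%/12 = 2.05% = 0.0205.
Recurrence: B ← B·(1+r) − €210.00.
Month 1: interest €53.30; balance after payment €2,443.30.
Month 2: interest €50.09; balance after payment €2,283.39.
Closed form: n = −ln(1 − rB₀/P)/ln(1+r) = −ln(0.74619)/ln(1.0205) ≈ 14.428, so the balance reaches zero during payment 15.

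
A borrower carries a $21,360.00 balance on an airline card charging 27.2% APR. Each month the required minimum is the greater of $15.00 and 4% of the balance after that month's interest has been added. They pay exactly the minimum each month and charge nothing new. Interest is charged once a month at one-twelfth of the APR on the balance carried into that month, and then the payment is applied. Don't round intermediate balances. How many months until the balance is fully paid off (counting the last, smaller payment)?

Monthly rate r = 27.2%/12 = 2.26667% = 0.0226667.
While 4% of the post-interest balance exceeds $15.00, each month B ← (B·(1+r))·(1 − 0.04), i.e. B shrinks by the factor (1+r)·0.96 = 0.98176.
This holds for months 1–221. Entering month 222 the balance is $365.41; 4% of the post-interest balance is now below $15.00, so the flat $15.00 minimum applies from here.
From month 222 a fixed $15.00 at rate r clears $365.41 in 36 more payments. Total: 221 + 36 = 257 months.

257 months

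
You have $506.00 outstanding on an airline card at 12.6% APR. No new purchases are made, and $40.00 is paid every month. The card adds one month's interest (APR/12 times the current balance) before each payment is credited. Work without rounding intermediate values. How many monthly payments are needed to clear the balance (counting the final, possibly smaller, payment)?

14 months

Monthly rate r = 12.6%/12 = 1.05% = 0.0105.
Recurrence: B ← B·(1+r) − $40.00.
Month 1: interest $5.31; balance after payment $471.31.
Month 2: interest $4.95; balance after payment $436.26.
Closed form: n = −ln(1 − rB₀/P)/ln(1+r) = −ln(0.86718)/ln(1.0105) ≈ 13.644, so the balance reaches zero during payment 14.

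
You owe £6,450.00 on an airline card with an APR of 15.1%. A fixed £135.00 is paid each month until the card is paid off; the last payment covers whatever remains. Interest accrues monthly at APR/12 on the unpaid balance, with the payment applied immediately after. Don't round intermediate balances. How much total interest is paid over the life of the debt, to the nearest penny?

Monthly rate r = 15.1%/12 = 1.25833% = 0.0125833.
Payoff takes n = ⌈−ln(1 − rB₀/P)/ln(1+r)⌉ = ⌈73.516⌉ = 74 payments; the last is £69.87.
Total paid = 73·£135.00 + £69.87 = £9,924.87.
Total interest = total paid − principal = £9,924.87 − £6,450.00 = £3,474.87.

£3,474.87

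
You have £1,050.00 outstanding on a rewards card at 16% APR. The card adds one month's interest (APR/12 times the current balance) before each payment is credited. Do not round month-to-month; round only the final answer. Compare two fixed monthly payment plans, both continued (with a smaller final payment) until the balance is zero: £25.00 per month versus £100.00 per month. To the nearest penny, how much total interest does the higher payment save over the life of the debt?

£410.73

Monthly rate r = 16%/12 = 1.33333% = 0.0133333.
At £25.00/mo: n = ⌈−ln(1 − rB₀/P)/ln(1+r)⌉ = 62 payments (last £24.58); total interest = total paid − £1,050.00 = £499.58.
At £100.00/mo: 12 payments (last £38.85); total interest £88.85.
Interest saved = £499.58 − £88.85 = £410.73.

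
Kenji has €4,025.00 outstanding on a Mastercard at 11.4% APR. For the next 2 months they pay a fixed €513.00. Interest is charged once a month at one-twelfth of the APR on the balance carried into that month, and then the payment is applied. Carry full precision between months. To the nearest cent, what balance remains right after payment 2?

Monthly rate r = 11.4%/12 = 0.95% = 0.0095.
Each month: B ← B·(1+r) − €513.00.
Month 1: interest €38.24; balance after payment €3,550.24.
Month 2: interest €33.73; balance after payment €3,070.96.

€3,070.96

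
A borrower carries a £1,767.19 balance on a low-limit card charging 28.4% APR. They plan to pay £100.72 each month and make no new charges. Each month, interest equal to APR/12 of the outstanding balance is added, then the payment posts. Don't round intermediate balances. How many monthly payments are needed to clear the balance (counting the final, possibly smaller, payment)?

23 payments

Monthly rate r = 28.4%/12 = 2.36667% = 0.0236667.
Recurrence: B ← B·(1+r) − £100.72.
Month 1: interest £41.82; balance after payment £1,708.29.
Month 2: interest £40.43; balance after payment £1,648.00.
Closed form: n = −ln(1 − rB₀/P)/ln(1+r) = −ln(0.58475)/ln(1.02367) ≈ 22.939, so the balance reaches zero during payment 23.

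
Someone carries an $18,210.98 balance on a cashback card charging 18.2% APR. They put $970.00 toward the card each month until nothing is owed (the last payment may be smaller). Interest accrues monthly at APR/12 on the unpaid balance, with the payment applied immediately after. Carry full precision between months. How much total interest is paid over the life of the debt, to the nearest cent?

$3,385.00

Monthly rate r = 18.2%/12 = 1.51667% = 0.0151667.
Payoff takes n = ⌈−ln(1 − rB₀/P)/ln(1+r)⌉ = ⌈22.262⌉ = 23 payments; the last is $255.98.
Total paid = 22·$970.00 + $255.98 = $21,595.98.
Total interest = total paid − principal = $21,595.98 − $18,210.98 = $3,385.00.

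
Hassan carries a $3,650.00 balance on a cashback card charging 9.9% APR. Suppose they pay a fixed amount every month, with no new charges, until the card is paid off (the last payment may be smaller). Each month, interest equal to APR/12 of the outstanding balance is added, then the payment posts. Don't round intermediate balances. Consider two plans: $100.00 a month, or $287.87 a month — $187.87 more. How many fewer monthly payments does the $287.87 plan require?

Monthly rate r = 9.9%/12 = 0.825% = 0.00825.
At $100.00/mo: n = ⌈−ln(1 − rB₀/P)/ln(1+r)⌉ = 44 payments (last $60.82); total interest = total paid − $3,650.00 = $710.82.
At $287.87/mo: 14 payments (last $129.22); total interest $221.53.
Payments saved = 44 − 14 = 30.

30 fewer payments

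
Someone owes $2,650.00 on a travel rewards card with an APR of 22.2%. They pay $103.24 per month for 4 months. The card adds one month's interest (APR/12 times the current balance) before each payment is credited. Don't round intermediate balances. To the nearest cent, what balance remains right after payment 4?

$2,427.05

Monthly rate r = 22.2%/12 = 1.85% = 0.0185.
Each month: B ← B·(1+r) − $103.24.
Month 1: interest $49.02; balance after payment $2,595.79.
Month 2: interest $48.02; balance after payment $2,540.57.
Month 3: interest $47.00; balance after payment $2,484.33.
Month 4: interest $45.96; balance after payment $2,427.05.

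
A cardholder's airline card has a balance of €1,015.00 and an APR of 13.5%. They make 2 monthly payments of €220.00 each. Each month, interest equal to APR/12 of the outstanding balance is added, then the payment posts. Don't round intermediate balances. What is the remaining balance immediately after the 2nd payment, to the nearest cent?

Monthly rate r = 13.5%/12 = 1.125% = 0.01125.
Each month: B ← B·(1+r) − €220.00.
Month 1: interest €11.42; balance after payment €806.42.
Month 2: interest €9.07; balance after payment €595.49.

€595.49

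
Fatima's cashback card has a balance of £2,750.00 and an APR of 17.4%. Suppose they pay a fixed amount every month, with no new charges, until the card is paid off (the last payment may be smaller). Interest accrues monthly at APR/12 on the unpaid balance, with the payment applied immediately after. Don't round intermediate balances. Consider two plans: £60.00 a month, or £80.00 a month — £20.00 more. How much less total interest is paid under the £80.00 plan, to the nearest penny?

Monthly rate r = 17.4%/12 = 1.45% = 0.0145.
At £60.00/mo: n = ⌈−ln(1 − rB₀/P)/ln(1+r)⌉ = 76 payments (last £52.94); total interest = total paid − £2,750.00 = £1,802.94.
At £80.00/mo: 48 payments (last £74.62); total interest £1,084.62.
Interest saved = £1,802.94 − £1,084.62 = £718.32.

£718.32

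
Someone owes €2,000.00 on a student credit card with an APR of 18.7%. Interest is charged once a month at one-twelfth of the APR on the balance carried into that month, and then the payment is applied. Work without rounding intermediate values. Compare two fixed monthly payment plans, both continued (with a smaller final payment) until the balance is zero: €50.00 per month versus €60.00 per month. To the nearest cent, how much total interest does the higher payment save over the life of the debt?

€313.65

Monthly rate r = 18.7%/12 = 1.55833% = 0.0155833.
At €50.00/mo: n = ⌈−ln(1 − rB₀/P)/ln(1+r)⌉ = 64 payments (last €7.21); total interest = total paid − €2,000.00 = €1,157.21.
At €60.00/mo: 48 payments (last €23.56); total interest €843.56.
Interest saved = €1,157.21 − €843.56 = €313.65.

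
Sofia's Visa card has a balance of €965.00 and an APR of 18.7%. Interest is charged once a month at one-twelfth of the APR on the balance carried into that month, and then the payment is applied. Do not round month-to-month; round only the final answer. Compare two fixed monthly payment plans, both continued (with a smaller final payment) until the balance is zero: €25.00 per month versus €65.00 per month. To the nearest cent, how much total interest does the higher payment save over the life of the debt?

Monthly rate r = 18.7%/12 = 1.55833% = 0.0155833.
At €25.00/mo: n = ⌈−ln(1 − rB₀/P)/ln(1+r)⌉ = 60 payments (last €12.60); total interest = total paid − €965.00 = €522.60.
At €65.00/mo: 18 payments (last €1.06); total interest €141.06.
Interest saved = €522.60 − €141.06 = €381.54.

€381.54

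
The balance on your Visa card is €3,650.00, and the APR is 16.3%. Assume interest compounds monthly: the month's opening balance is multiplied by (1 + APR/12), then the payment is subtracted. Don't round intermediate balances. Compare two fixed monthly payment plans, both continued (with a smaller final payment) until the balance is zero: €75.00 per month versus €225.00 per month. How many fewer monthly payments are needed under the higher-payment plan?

Monthly rate r = 16.3%/12 = 1.35833% = 0.0135833.
At €75.00/mo: n = ⌈−ln(1 − rB₀/P)/ln(1+r)⌉ = 81 payments (last €14.35); total interest = total paid − €3,650.00 = €2,364.35.
At €225.00/mo: 19 payments (last €101.41); total interest €501.41.
Payments saved = 81 − 19 = 62.

62 fewer payments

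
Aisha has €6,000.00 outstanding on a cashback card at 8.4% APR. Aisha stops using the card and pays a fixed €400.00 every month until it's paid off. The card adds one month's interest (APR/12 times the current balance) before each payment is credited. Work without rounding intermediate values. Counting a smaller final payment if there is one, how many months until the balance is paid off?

16 payments

Monthly rate r = 8.4%/12 = 0.7% = 0.007.
Recurrence: B ← B·(1+r) − €400.00.
Month 1: interest €42.00; balance after payment €5,642.00.
Month 2: interest €39.49; balance after payment €5,281.49.
Closed form: n = −ln(1 − rB₀/P)/ln(1+r) = −ln(0.895)/ln(1.007) ≈ 15.903, so the balance reaches zero during payment 16.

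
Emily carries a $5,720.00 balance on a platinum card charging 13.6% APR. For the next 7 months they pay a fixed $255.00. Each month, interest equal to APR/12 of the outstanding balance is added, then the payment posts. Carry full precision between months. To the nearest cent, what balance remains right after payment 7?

$4,342.66

Monthly rate r = 13.6%/12 = 1.13333% = 0.0113333.
Each month: B ← B·(1+r) − $255.00.
Month 1: interest $64.83; balance after payment $5,529.83.
Month 2: interest $62.67; balance after payment $5,337.50.
Month 3: interest $60.49; balance after payment $5,142.99.
Month 4: interest $58.29; balance after payment $4,946.28.
Month 5: interest $56.06; balance after payment $4,747.33.
Month 6: interest $53.80; balance after payment $4,546.14.
Month 7: interest $51.52; balance after payment $4,342.66.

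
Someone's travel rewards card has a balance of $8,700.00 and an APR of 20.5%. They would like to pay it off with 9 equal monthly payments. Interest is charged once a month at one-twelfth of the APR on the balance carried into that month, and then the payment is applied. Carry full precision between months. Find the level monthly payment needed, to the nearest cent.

$1,051.10

Monthly rate r = 20.5%/12 = 1.70833% = 0.0170833.
Level-payment amortization: P = B₀·r / (1 − (1+r)^(−n)) = 8700.00·0.0170833 / (1 − 1.01708^(−9)).
Denominator 1 − (1+r)^(−9) = 0.141399453.
P = 148.625 / 0.141399453 ≈ 1051.10.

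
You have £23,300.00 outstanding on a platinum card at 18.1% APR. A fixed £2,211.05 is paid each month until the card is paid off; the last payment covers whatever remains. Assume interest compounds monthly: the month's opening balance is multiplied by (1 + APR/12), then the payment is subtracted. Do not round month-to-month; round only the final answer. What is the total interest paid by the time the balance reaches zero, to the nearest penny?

£2,269.75

Monthly rate r = 18.1%/12 = 1.50833% = 0.0150833.
Payoff takes n = ⌈−ln(1 − rB₀/P)/ln(1+r)⌉ = ⌈11.563⌉ = 12 payments; the last is £1,248.20.
Total paid = 11·£2,211.05 + £1,248.20 = £25,569.75.
Total interest = total paid − principal = £25,569.75 − £23,300.00 = £2,269.75.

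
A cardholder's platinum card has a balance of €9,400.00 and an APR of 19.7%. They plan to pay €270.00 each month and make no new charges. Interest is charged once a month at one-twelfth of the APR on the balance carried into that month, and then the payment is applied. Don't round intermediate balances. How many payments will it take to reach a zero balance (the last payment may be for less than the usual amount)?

53 payments

Monthly rate r = 19.7%/12 = 1.64167% = 0.0164167.
Recurrence: B ← B·(1+r) − €270.00.
Month 1: interest €154.32; balance after payment €9,284.32.
Month 2: interest €152.42; balance after payment €9,166.73.
Closed form: n = −ln(1 − rB₀/P)/ln(1+r) = −ln(0.42846)/ln(1.01642) ≈ 52.051, so the balance reaches zero during payment 53.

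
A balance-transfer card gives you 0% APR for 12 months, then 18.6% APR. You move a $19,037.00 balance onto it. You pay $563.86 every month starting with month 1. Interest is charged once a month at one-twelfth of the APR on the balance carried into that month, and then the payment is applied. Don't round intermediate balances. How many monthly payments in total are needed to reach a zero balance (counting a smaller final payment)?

Promo months 1–12 at r₀ = 0%/12 = 0; months 13+ at r₁ = 18.6%/12 = 0.0155.
After month 12 (no interest yet): B = $19,037.00 − 12·$563.86 = $12,270.68.
Then at r₁ with $563.86/mo: n₂ = −ln(1 − r₁·B/P)/ln(1+r₁) ≈ 26.75 → 27 more payments.

39 payments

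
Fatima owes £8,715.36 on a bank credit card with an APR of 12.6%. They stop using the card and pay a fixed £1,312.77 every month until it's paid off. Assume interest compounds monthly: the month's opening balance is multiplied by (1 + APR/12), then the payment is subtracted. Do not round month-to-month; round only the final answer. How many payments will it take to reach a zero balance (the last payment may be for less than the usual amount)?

Monthly rate r = 12.6%/12 = 1.05% = 0.0105.
Recurrence: B ← B·(1+r) − £1,312.77.
Month 1: interest £91.51; balance after payment £7,494.10.
Month 2: interest £78.69; balance after payment £6,260.02.
Closed form: n = −ln(1 − rB₀/P)/ln(1+r) = −ln(0.93029)/ln(1.0105) ≈ 6.918, so the balance reaches zero during payment 7.

7 months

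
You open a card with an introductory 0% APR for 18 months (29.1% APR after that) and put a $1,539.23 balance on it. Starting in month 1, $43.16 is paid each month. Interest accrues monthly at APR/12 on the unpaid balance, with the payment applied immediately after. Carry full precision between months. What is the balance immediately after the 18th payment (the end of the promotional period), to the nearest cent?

Promo months 1–18 at r₀ = 0%/12 = 0; months 19+ at r₁ = 29.1%/12 = 0.02425.
After month 18 (no interest yet): B = $1,539.23 − 18·$43.16 = $762.35.

$762.35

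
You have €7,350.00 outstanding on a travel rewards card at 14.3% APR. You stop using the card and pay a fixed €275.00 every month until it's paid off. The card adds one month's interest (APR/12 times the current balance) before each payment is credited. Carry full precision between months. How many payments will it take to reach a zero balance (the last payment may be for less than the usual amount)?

33 months

Monthly rate r = 14.3%/12 = 1.19167% = 0.0119167.
Recurrence: B ← B·(1+r) − €275.00.
Month 1: interest €87.59; balance after payment €7,162.59.
Month 2: interest €85.35; balance after payment €6,972.94.
Closed form: n = −ln(1 − rB₀/P)/ln(1+r) = −ln(0.6815)/ln(1.01192) ≈ 32.370, so the balance reaches zero during payment 33.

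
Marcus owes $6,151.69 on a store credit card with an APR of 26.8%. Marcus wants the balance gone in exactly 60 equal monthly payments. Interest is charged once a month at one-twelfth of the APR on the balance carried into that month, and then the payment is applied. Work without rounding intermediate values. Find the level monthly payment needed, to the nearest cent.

Monthly rate r = 26.8%/12 = 2.23333% = 0.0223333.
Level-payment amortization: P = B₀·r / (1 − (1+r)^(−n)) = 6151.69·0.0223333 / (1 − 1.02233^(−60)).
Denominator 1 − (1+r)^(−60) = 0.734265021.
P = 137.388 / 0.734265021 ≈ 187.11.

$187.11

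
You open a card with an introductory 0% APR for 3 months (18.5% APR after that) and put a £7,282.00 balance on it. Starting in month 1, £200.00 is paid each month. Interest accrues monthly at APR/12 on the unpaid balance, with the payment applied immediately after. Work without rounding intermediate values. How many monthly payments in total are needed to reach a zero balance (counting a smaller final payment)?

Promo months 1–3 at r₀ = 0%/12 = 0; months 4+ at r₁ = 18.5%/12 = 0.0154167.
After month 3 (no interest yet): B = £7,282.00 − 3·£200.00 = £6,682.00.
Then at r₁ with £200.00/mo: n₂ = −ln(1 − r₁·B/P)/ln(1+r₁) ≈ 47.31 → 48 more payments.

51 payments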